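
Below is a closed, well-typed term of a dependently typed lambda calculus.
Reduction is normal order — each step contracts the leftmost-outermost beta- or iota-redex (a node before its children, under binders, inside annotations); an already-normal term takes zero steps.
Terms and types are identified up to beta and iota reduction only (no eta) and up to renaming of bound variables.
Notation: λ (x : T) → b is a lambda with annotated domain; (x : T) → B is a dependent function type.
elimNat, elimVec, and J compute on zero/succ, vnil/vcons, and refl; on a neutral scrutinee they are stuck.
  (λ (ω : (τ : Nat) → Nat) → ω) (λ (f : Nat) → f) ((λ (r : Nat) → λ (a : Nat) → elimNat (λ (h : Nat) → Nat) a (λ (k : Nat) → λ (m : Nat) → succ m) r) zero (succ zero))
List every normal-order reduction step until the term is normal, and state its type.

normal-order reduction:
  (λ (ω : (τ : Nat) → Nat) → ω) (λ (f : Nat) → f) ((λ (r : Nat) → λ (a : Nat) → elimNat (λ (h : Nat) → Nat) a (λ (k : Nat) → λ (m : Nat) → succ m) r) zero (succ zero))
  ~> (λ (ω : Nat) → ω) ((λ (τ : Nat) → λ (f : Nat) → elimNat (λ (r : Nat) → Nat) f (λ (a : Nat) → λ (h : Nat) → succ h) τ) zero (succ zero))
  ~> (λ (ω : Nat) → λ (τ : Nat) → elimNat (λ (f : Nat) → Nat) τ (λ (r : Nat) → λ (a : Nat) → succ a) ω) zero (succ zero)
  ~> (λ (ω : Nat) → elimNat (λ (τ : Nat) → Nat) ω (λ (f : Nat) → λ (r : Nat) → succ r) zero) (succ zero)
  ~> elimNat (λ (ω : Nat) → Nat) (succ zero) (λ (τ : Nat) → λ (f : Nat) → succ f) zero
  ~> succ zero
the term's type:
  Nat


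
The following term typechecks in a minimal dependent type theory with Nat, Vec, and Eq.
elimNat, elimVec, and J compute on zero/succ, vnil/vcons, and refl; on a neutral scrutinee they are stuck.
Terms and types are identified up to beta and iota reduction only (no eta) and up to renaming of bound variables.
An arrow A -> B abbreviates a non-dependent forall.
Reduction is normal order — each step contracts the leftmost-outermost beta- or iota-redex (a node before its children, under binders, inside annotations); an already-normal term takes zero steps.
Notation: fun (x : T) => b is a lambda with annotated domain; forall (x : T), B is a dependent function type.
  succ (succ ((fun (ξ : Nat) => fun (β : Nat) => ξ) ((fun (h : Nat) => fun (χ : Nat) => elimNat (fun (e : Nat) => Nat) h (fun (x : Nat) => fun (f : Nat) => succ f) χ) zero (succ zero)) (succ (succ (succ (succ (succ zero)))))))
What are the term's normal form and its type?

resulting normal form:
  succ (succ (succ zero))
type:
  Nat
observation: the leftmost-outermost redex is a beta-redex, and normalization takes 8 steps.


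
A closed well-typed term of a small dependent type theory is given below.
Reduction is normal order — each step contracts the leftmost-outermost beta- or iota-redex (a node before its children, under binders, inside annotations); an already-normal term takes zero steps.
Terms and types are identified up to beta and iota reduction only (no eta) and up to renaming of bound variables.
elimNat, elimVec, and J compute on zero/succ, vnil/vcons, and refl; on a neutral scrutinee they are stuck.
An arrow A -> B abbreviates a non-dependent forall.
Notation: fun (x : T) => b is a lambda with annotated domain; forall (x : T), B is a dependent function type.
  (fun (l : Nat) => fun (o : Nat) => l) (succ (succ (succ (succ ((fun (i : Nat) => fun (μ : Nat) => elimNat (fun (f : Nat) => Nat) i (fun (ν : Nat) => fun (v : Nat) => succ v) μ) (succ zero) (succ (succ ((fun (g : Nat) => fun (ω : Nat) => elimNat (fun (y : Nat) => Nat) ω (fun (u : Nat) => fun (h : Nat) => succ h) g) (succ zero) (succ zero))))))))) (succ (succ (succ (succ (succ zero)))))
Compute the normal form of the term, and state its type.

normal form:
  succ (succ (succ (succ (succ (succ (succ (succ (succ zero))))))))
the term's type:
  Nat


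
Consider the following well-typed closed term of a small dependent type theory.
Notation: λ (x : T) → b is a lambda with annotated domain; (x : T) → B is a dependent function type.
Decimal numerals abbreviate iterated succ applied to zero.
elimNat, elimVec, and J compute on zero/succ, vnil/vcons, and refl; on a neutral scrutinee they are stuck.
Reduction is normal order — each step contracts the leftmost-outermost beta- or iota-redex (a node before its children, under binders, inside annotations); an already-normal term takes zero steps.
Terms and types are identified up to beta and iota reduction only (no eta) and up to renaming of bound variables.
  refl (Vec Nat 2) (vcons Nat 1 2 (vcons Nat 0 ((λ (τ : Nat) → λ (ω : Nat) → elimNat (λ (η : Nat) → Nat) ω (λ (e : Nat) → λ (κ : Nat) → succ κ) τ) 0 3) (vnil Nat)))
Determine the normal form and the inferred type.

normal form:
  refl (Vec Nat 2) (vcons Nat 1 2 (vcons Nat 0 3 (vnil Nat)))
type:
  Eq (Vec Nat 2) (vcons Nat 1 2 (vcons Nat 0 3 (vnil Nat))) (vcons Nat 1 2 (vcons Nat 0 3 (vnil Nat)))


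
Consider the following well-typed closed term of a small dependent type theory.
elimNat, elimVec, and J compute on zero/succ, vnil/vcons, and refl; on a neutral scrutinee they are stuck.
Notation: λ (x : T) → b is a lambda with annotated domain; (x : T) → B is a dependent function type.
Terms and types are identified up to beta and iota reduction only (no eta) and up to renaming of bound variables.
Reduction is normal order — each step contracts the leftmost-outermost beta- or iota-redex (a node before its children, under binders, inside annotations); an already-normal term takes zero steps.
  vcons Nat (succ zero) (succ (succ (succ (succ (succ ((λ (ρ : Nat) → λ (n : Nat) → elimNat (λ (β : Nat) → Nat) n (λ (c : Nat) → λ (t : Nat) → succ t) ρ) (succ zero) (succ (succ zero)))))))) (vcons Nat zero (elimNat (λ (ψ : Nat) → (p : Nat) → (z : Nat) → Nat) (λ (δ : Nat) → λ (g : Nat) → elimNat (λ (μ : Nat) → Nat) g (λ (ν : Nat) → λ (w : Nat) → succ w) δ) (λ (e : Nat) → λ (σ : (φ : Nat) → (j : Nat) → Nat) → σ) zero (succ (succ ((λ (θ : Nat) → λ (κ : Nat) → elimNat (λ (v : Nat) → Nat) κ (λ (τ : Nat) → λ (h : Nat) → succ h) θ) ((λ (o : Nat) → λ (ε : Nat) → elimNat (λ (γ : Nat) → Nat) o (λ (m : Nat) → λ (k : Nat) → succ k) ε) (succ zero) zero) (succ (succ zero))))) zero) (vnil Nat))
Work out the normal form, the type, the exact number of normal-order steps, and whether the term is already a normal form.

reduced normal form:
  vcons Nat (succ zero) (succ (succ (succ (succ (succ (succ (succ (succ zero)))))))) (vcons Nat zero (succ (succ (succ (succ (succ zero))))) (vnil Nat))
the term's type:
  Vec Nat (succ (succ zero))
steps to reach normal form (normal order): 34
started in normal form: no
first contracted redex: a beta-redex


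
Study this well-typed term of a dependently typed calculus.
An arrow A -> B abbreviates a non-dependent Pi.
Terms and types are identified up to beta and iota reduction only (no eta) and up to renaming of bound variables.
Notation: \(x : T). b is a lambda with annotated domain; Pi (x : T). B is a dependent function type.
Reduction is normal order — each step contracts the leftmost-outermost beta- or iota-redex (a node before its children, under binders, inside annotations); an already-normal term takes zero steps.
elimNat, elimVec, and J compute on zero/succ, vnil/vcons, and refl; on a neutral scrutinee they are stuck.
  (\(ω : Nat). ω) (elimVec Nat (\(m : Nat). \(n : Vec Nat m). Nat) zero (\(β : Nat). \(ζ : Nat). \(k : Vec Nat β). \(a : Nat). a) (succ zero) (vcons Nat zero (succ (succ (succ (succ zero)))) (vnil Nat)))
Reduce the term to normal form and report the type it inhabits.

reduced normal form:
  zero
type:
  Nat


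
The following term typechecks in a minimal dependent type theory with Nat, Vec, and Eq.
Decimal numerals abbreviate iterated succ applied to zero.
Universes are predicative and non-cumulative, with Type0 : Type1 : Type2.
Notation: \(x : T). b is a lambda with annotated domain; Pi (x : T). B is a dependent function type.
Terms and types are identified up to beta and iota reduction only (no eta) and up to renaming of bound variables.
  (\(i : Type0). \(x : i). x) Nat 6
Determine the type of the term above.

type:
  Nat


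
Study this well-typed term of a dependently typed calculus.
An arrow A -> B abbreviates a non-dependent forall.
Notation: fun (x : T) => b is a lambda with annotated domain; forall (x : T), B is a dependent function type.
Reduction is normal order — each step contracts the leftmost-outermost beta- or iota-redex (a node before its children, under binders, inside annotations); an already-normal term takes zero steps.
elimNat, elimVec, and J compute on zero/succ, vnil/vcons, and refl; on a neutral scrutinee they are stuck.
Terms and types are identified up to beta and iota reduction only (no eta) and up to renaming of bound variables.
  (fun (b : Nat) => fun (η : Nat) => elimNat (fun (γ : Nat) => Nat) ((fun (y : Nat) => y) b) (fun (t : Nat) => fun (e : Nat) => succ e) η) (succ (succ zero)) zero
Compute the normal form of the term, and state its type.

reduced normal form:
  succ (succ zero)
type:
  Nat
observation: normalization takes exactly 4 steps under the normal-order strategy.


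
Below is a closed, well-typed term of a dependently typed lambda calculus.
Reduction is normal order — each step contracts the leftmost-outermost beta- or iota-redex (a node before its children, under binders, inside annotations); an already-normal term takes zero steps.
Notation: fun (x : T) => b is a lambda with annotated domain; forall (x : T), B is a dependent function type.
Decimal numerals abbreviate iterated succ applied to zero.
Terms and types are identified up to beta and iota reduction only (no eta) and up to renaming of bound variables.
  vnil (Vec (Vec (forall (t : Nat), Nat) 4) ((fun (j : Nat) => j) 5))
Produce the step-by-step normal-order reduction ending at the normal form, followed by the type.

normal-order reduction sequence:
  vnil (Vec (Vec (forall (t : Nat), Nat) 4) ((fun (j : Nat) => j) 5))
  ~> vnil (Vec (Vec (forall (t : Nat), Nat) 4) 5)
the term's type:
  Vec (Vec (Vec (forall (t : Nat), Nat) 4) 5) 0


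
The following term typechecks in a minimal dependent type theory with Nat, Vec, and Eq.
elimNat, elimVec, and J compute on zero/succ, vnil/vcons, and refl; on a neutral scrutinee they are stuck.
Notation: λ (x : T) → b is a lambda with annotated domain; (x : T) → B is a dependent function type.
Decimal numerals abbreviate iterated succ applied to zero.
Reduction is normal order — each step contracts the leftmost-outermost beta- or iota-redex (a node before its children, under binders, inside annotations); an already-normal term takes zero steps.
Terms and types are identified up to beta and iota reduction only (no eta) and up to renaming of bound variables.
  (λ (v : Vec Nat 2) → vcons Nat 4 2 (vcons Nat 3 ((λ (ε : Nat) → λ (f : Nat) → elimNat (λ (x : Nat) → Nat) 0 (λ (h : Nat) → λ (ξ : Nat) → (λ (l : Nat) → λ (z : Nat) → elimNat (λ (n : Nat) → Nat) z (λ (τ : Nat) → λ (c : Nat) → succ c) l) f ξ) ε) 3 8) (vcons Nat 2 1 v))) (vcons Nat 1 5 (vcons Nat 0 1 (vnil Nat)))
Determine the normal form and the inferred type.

normal form:
  vcons Nat 4 2 (vcons Nat 3 24 (vcons Nat 2 1 (vcons Nat 1 5 (vcons Nat 0 1 (vnil Nat)))))
the term's type:
  Vec Nat 5
observation: the first redex contracted is a beta-redex; the normal form is reached in 94 normal-order steps.


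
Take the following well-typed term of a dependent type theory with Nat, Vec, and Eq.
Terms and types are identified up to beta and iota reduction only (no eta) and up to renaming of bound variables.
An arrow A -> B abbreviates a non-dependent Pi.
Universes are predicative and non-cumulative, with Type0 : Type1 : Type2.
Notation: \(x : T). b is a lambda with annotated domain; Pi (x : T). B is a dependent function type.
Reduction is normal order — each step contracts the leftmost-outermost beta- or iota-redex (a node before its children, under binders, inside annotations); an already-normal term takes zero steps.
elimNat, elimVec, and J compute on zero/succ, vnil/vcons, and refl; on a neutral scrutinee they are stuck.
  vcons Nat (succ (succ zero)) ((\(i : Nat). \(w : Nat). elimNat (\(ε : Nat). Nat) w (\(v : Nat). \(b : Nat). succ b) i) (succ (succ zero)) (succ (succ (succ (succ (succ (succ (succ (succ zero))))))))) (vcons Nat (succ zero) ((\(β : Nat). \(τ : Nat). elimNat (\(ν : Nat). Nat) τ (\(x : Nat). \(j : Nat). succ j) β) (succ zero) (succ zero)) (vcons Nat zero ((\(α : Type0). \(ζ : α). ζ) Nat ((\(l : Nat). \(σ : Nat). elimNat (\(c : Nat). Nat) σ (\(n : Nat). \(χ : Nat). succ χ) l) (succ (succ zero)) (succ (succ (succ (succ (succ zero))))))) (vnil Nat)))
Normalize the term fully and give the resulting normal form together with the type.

normal form:
  vcons Nat (succ (succ zero)) (succ (succ (succ (succ (succ (succ (succ (succ (succ (succ zero)))))))))) (vcons Nat (succ zero) (succ (succ zero)) (vcons Nat zero (succ (succ (succ (succ (succ (succ (succ zero))))))) (vnil Nat)))
the term's type:
  Vec Nat (succ (succ (succ zero)))
observation: contracting a beta-redex first, the term normalizes in 26 steps.


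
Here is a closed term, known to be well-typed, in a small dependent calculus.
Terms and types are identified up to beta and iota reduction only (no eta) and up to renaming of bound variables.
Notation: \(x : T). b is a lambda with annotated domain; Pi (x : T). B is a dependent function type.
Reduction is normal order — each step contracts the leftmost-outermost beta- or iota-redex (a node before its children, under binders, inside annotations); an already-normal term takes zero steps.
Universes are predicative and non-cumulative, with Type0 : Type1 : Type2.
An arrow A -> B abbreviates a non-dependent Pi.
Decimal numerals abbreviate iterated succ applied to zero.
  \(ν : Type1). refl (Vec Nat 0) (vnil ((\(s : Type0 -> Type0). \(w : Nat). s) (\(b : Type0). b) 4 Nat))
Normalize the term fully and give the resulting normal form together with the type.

normal form:
  \(ν : Type1). refl (Vec Nat 0) (vnil Nat)
type:
  Type1 -> Eq (Vec Nat 0) (vnil Nat) (vnil Nat)


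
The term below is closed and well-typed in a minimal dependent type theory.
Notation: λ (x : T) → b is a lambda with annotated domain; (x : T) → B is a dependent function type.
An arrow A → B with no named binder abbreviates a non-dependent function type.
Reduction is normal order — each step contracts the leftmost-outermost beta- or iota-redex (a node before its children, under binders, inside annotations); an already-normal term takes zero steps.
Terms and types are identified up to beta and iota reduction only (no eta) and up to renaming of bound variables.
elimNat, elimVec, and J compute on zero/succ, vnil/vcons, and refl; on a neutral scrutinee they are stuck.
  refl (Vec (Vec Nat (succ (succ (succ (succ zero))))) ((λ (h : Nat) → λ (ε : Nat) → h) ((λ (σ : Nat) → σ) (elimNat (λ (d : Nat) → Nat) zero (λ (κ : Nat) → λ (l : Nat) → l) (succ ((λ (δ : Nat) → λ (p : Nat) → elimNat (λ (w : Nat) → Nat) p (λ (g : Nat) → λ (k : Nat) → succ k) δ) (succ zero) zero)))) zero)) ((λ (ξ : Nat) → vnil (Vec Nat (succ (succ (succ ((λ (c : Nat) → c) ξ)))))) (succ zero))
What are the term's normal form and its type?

resulting normal form:
  refl (Vec (Vec Nat (succ (succ (succ (succ zero))))) zero) (vnil (Vec Nat (succ (succ (succ (succ zero))))))
inferred type:
  Eq (Vec (Vec Nat (succ (succ (succ (succ zero))))) zero) (vnil (Vec Nat (succ (succ (succ (succ zero)))))) (vnil (Vec Nat (succ (succ (succ (succ zero))))))
observation: contracting a beta-redex first, the term normalizes in 18 steps.


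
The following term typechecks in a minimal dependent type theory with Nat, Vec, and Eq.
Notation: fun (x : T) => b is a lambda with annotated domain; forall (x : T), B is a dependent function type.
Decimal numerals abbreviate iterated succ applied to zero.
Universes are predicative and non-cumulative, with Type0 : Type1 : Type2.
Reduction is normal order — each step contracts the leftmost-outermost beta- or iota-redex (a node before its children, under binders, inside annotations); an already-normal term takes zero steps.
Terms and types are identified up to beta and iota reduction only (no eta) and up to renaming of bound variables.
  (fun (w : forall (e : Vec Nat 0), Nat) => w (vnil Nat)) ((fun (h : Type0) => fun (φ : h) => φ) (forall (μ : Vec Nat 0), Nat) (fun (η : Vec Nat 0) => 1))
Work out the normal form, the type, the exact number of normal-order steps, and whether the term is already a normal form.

reduced normal form:
  1
type:
  Nat
steps to reach normal form (normal order): 4
already normal: no
first contracted redex: a beta-redex


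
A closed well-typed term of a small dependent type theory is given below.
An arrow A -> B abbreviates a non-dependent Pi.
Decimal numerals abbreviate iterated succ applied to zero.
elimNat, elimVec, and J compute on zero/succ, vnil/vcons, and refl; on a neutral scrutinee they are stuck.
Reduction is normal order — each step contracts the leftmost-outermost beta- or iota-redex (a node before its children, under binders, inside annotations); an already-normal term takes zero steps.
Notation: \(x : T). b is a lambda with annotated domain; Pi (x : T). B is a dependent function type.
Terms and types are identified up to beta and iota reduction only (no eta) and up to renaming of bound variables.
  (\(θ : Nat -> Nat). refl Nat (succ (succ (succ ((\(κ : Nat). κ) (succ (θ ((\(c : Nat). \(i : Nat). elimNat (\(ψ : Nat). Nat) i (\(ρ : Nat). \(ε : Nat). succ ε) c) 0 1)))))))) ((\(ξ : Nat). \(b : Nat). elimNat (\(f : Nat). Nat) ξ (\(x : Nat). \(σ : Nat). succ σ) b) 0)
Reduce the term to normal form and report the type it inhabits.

reduced normal form:
  refl Nat 5
the term's type:
  Eq Nat 5 5


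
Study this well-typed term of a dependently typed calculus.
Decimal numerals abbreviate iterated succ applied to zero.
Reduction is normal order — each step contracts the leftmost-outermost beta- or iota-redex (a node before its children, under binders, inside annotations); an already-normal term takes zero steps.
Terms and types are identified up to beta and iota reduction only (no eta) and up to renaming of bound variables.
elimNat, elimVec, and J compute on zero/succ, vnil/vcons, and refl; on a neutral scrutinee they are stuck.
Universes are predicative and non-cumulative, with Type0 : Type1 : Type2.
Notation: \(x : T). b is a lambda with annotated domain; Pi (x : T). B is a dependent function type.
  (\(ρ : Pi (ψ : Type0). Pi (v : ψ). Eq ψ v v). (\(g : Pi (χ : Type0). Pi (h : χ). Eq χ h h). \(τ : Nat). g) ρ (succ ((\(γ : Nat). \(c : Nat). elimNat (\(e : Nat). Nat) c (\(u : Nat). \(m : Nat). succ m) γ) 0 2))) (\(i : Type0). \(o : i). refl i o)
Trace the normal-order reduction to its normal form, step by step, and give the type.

normal-order reduction:
  (\(ρ : Pi (ψ : Type0). Pi (v : ψ). Eq ψ v v). (\(g : Pi (χ : Type0). Pi (h : χ). Eq χ h h). \(τ : Nat). g) ρ (succ ((\(γ : Nat). \(c : Nat). elimNat (\(e : Nat). Nat) c (\(u : Nat). \(m : Nat). succ m) γ) 0 2))) (\(i : Type0). \(o : i). refl i o)
  ~> (\(ρ : Pi (ψ : Type0). Pi (v : ψ). Eq ψ v v). \(g : Nat). ρ) (\(χ : Type0). \(h : χ). refl χ h) (succ ((\(τ : Nat). \(γ : Nat). elimNat (\(c : Nat). Nat) γ (\(e : Nat). \(u : Nat). succ u) τ) 0 2))
  ~> (\(ρ : Nat). \(ψ : Type0). \(v : ψ). refl ψ v) (succ ((\(g : Nat). \(χ : Nat). elimNat (\(h : Nat). Nat) χ (\(τ : Nat). \(γ : Nat). succ γ) g) 0 2))
  ~> \(ρ : Type0). \(ψ : ρ). refl ρ ψ
inferred type:
  Pi (ρ : Type0). Pi (ψ : ρ). Eq ρ ψ ψ


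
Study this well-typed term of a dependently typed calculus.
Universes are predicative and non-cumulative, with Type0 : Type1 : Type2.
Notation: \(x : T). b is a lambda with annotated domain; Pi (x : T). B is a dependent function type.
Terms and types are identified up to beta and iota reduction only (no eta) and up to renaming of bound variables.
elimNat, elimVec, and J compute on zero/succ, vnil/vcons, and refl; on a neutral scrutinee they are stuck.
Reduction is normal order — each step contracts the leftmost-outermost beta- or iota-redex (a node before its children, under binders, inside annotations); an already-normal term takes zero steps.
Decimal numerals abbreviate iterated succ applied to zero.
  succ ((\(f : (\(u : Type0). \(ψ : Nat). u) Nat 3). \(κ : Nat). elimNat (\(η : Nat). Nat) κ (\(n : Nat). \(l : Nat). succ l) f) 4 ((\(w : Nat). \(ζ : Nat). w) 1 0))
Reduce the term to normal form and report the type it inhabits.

resulting normal form:
  6
type:
  Nat


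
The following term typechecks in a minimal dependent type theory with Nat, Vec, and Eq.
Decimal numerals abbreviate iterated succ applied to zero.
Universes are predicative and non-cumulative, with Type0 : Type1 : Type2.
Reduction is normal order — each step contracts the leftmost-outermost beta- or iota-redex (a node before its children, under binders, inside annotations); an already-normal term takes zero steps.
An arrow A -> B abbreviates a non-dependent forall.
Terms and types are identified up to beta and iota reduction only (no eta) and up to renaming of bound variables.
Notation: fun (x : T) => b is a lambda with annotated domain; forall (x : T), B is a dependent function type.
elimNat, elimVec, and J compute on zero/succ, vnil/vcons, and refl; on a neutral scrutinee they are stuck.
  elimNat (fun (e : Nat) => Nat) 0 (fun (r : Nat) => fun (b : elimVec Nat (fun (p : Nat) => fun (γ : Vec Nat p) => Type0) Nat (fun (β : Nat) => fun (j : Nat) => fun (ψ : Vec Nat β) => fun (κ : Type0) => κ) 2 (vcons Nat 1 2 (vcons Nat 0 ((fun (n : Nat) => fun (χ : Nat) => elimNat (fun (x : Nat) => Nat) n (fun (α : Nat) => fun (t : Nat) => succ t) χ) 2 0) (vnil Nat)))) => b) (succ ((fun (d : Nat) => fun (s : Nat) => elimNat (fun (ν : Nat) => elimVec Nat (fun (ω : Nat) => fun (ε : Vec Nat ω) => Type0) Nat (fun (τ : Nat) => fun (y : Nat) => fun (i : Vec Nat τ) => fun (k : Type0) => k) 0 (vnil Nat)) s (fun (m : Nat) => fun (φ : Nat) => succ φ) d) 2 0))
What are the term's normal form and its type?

normal form:
  0
type:
  Nat


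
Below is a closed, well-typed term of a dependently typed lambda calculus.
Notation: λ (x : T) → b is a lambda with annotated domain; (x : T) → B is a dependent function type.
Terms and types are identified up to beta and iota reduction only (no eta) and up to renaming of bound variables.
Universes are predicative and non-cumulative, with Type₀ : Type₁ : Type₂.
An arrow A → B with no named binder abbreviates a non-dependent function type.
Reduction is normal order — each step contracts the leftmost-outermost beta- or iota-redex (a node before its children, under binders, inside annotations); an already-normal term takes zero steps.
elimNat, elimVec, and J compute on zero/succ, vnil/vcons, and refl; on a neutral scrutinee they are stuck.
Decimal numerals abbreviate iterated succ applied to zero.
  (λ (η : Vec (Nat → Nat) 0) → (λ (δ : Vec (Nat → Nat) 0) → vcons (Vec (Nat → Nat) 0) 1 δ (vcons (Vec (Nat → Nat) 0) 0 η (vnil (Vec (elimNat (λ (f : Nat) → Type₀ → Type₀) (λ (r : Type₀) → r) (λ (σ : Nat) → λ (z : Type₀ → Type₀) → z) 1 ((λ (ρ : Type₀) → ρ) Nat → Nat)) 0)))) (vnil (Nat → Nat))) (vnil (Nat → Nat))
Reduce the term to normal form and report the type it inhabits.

resulting normal form:
  vcons (Vec (Nat → Nat) 0) 1 (vnil (Nat → Nat)) (vcons (Vec (Nat → Nat) 0) 0 (vnil (Nat → Nat)) (vnil (Vec (Nat → Nat) 0)))
inferred type:
  Vec (Vec (Nat → Nat) 0) 2


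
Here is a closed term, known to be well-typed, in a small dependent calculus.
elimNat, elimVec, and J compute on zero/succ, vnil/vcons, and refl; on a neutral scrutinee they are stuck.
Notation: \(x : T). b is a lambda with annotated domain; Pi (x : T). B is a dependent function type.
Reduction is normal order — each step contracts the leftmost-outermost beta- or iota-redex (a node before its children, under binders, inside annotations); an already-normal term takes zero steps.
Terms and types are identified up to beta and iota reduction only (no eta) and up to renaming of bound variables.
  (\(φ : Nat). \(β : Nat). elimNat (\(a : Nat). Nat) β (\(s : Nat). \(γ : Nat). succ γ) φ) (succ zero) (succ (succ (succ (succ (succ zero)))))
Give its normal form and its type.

resulting normal form:
  succ (succ (succ (succ (succ (succ zero)))))
inferred type:
  Nat
observation: contracting a beta-redex first, the term normalizes in 6 steps.


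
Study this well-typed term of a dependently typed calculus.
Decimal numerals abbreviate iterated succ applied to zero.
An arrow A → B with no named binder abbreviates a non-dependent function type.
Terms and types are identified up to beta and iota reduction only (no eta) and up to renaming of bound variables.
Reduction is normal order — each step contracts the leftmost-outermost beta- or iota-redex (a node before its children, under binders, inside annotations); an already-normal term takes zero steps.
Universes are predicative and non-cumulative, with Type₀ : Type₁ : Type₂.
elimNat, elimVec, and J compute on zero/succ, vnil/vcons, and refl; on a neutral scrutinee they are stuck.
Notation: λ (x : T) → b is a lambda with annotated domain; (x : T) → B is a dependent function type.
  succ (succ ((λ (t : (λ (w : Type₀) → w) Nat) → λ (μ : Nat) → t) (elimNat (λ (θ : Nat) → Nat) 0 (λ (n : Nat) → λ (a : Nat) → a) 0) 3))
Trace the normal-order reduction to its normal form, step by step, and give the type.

reduction (normal order):
  succ (succ ((λ (t : (λ (w : Type₀) → w) Nat) → λ (μ : Nat) → t) (elimNat (λ (θ : Nat) → Nat) 0 (λ (n : Nat) → λ (a : Nat) → a) 0) 3))
  ~> succ (succ ((λ (t : Nat) → elimNat (λ (w : Nat) → Nat) 0 (λ (μ : Nat) → λ (θ : Nat) → θ) 0) 3))
  ~> succ (succ (elimNat (λ (t : Nat) → Nat) 0 (λ (w : Nat) → λ (μ : Nat) → μ) 0))
  ~> 2
inferred type:
  Nat


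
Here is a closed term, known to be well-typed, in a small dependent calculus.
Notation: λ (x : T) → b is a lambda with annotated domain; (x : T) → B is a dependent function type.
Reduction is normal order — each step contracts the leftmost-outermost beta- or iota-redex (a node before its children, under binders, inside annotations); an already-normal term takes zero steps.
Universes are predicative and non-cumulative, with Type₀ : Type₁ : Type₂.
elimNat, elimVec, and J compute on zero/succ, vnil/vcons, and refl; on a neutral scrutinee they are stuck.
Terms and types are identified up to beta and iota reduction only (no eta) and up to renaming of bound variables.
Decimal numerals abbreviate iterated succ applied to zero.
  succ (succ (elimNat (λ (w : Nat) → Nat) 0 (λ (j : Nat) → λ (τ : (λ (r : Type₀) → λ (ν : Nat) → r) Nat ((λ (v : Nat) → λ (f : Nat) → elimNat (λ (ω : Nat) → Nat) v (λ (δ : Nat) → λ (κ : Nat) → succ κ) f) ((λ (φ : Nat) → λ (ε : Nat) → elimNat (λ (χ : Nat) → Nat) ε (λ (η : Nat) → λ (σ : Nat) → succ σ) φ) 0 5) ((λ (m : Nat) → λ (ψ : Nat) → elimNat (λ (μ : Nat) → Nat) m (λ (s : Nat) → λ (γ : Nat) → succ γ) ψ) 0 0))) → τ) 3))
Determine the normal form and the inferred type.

normal form:
  2
inferred type:
  Nat
observation: 10 normal-order steps separate the term from its normal form.


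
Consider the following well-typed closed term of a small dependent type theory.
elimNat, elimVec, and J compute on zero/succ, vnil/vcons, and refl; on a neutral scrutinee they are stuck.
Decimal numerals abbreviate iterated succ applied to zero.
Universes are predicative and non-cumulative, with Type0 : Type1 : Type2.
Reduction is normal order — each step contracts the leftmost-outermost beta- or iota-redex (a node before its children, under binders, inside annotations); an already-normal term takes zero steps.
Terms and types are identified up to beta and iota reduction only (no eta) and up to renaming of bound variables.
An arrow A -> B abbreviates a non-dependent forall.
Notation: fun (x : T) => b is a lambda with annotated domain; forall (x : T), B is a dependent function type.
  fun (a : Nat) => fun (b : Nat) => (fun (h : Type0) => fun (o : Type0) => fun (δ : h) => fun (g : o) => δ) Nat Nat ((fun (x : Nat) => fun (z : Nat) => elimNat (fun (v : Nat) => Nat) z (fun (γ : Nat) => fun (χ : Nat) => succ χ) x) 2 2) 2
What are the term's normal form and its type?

normal form:
  fun (a : Nat) => fun (b : Nat) => 4
type:
  Nat -> Nat -> Nat
observation: the term reaches its normal form after 13 normal-order steps.


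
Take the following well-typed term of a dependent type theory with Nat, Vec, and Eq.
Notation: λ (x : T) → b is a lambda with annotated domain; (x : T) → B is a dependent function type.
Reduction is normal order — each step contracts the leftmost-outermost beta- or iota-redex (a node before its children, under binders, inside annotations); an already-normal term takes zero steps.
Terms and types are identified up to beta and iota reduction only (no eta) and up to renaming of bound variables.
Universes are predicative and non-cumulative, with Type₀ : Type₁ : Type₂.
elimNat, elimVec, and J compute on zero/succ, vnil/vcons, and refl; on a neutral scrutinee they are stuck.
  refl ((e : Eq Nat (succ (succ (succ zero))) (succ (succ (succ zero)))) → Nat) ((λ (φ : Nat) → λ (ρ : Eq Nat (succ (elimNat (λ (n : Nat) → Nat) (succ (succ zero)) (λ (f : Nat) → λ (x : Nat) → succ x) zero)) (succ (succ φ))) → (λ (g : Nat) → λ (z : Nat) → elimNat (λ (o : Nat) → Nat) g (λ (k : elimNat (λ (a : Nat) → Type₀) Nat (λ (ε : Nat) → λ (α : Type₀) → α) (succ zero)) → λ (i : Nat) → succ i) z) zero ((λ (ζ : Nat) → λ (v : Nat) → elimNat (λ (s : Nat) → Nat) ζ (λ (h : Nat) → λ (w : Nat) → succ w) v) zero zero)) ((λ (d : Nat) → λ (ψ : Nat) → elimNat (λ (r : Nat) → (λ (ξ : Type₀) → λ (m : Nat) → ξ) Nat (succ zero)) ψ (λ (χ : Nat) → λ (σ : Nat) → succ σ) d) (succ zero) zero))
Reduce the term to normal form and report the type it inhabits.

normal form:
  refl ((e : Eq Nat (succ (succ (succ zero))) (succ (succ (succ zero)))) → Nat) (λ (φ : Eq Nat (succ (succ (succ zero))) (succ (succ (succ zero)))) → zero)
the term's type:
  Eq ((e : Eq Nat (succ (succ (succ zero))) (succ (succ (succ zero)))) → Nat) (λ (φ : Eq Nat (succ (succ (succ zero))) (succ (succ (succ zero)))) → zero) (λ (ρ : Eq Nat (succ (succ (succ zero))) (succ (succ (succ zero)))) → zero)
observation: reduction starts at a beta-redex, and 18 normal-order steps reach the normal form.


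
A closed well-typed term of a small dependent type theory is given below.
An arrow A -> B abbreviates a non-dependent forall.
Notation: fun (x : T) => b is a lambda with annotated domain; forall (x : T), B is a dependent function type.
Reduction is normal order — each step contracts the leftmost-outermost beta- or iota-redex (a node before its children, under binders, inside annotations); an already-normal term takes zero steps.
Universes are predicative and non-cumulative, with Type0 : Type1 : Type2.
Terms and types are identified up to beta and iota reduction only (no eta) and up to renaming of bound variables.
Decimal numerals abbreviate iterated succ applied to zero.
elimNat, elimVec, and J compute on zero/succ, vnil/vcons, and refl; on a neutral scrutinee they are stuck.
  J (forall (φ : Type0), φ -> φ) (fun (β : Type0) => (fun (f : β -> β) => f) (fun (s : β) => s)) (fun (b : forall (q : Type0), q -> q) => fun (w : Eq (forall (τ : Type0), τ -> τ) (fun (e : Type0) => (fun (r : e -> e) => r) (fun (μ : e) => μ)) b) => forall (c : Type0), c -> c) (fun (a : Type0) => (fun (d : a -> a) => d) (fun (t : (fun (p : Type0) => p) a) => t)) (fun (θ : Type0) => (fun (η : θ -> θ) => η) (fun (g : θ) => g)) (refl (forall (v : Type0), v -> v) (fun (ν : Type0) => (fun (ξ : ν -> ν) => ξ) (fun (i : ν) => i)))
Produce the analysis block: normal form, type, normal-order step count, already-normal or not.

resulting normal form:
  fun (φ : Type0) => fun (β : φ) => β
the term's type:
  forall (φ : Type0), φ -> φ
steps to reach normal form (normal order): 3
already normal: no
first redex: a J iota-redex


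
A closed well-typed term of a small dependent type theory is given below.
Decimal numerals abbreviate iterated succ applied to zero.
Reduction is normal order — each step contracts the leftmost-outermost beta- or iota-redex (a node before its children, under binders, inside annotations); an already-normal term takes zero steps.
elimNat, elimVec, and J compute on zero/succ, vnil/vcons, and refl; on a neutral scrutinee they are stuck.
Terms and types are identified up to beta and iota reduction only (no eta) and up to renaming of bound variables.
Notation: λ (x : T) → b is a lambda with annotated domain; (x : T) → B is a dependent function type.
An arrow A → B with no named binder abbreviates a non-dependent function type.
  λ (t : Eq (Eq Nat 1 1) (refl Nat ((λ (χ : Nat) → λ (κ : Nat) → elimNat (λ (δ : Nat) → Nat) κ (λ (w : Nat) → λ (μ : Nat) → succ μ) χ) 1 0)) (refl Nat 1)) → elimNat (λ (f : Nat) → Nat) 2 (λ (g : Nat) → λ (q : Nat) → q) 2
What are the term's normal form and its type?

resulting normal form:
  λ (t : Eq (Eq Nat 1 1) (refl Nat 1) (refl Nat 1)) → 2
the term's type:
  Eq (Eq Nat 1 1) (refl Nat 1) (refl Nat 1) → Nat
observation: 13 normal-order steps normalize the term, beginning with a beta-redex.


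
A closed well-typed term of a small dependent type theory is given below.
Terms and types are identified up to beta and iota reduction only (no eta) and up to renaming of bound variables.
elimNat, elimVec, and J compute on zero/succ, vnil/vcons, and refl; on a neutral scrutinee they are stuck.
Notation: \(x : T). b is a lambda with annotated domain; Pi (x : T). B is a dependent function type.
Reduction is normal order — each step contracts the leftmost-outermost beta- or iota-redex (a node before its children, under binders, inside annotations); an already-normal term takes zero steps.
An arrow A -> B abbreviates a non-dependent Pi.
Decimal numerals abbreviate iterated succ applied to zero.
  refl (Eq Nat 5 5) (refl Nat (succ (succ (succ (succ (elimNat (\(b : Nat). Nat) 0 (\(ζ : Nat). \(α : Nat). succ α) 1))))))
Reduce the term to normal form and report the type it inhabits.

normal form:
  refl (Eq Nat 5 5) (refl Nat 5)
inferred type:
  Eq (Eq Nat 5 5) (refl Nat 5) (refl Nat 5)
observation: normalization takes exactly 4 steps under the normal-order strategy.


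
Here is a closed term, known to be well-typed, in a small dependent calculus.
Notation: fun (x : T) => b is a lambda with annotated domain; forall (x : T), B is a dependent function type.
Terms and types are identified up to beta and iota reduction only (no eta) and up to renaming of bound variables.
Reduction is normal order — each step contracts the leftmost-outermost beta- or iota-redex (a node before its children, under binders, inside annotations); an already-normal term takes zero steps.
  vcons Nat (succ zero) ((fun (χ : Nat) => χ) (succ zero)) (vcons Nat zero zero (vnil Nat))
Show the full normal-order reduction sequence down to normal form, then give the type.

reduction (normal order):
  vcons Nat (succ zero) ((fun (χ : Nat) => χ) (succ zero)) (vcons Nat zero zero (vnil Nat))
  ~> vcons Nat (succ zero) (succ zero) (vcons Nat zero zero (vnil Nat))
type:
  Vec Nat (succ (succ zero))


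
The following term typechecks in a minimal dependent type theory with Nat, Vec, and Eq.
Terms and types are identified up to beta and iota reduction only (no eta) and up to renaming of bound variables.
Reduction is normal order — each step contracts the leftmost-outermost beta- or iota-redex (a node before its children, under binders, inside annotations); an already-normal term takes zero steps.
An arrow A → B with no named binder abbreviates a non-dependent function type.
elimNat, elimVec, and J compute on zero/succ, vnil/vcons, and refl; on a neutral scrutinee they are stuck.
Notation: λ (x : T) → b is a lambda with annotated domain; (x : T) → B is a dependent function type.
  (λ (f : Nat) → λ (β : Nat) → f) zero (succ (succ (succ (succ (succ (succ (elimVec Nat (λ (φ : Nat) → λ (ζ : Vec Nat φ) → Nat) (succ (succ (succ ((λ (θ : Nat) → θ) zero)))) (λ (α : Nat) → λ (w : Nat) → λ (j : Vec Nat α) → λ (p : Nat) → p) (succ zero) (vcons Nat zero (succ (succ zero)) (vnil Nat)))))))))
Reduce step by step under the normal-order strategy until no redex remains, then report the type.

normal-order reduction:
  (λ (f : Nat) → λ (β : Nat) → f) zero (succ (succ (succ (succ (succ (succ (elimVec Nat (λ (φ : Nat) → λ (ζ : Vec Nat φ) → Nat) (succ (succ (succ ((λ (θ : Nat) → θ) zero)))) (λ (α : Nat) → λ (w : Nat) → λ (j : Vec Nat α) → λ (p : Nat) → p) (succ zero) (vcons Nat zero (succ (succ zero)) (vnil Nat)))))))))
  ~> (λ (f : Nat) → zero) (succ (succ (succ (succ (succ (succ (elimVec Nat (λ (β : Nat) → λ (φ : Vec Nat β) → Nat) (succ (succ (succ ((λ (ζ : Nat) → ζ) zero)))) (λ (θ : Nat) → λ (α : Nat) → λ (w : Vec Nat θ) → λ (j : Nat) → j) (succ zero) (vcons Nat zero (succ (succ zero)) (vnil Nat)))))))))
  ~> zero
type:
  Nat


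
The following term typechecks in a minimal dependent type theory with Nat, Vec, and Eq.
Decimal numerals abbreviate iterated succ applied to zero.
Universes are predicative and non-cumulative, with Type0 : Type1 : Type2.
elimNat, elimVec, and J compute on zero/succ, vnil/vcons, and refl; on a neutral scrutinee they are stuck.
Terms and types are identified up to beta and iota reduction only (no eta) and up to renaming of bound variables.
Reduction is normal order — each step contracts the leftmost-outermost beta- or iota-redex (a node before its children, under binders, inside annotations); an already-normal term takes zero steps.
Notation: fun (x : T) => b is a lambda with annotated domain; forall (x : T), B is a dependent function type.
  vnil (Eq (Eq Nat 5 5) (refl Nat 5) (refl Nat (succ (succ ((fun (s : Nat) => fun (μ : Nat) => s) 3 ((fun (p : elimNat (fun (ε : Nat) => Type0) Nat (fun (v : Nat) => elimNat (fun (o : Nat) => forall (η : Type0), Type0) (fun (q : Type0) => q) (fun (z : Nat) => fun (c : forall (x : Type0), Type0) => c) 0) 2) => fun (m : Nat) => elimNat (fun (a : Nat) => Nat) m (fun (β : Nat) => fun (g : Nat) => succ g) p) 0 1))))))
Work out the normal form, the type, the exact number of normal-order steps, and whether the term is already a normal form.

normal form:
  vnil (Eq (Eq Nat 5 5) (refl Nat 5) (refl Nat 5))
the term's type:
  Vec (Eq (Eq Nat 5 5) (refl Nat 5) (refl Nat 5)) 0
normal-order step count: 2
started in normal form: no
first redex: a beta-redex


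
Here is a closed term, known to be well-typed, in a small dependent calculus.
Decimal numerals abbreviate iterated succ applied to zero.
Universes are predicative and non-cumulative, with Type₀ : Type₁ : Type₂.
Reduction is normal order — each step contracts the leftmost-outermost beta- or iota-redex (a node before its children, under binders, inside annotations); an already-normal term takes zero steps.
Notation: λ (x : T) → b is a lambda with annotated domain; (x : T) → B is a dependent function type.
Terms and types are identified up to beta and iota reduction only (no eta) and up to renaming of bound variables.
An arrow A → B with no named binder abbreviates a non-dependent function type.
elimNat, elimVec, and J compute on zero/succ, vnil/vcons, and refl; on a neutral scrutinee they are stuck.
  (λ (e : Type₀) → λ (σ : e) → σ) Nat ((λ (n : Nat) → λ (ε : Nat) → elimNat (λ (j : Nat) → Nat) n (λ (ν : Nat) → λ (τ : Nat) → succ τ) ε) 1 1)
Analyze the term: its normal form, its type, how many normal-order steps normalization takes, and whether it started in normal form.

normal form:
  2
inferred type:
  Nat
reduction steps (normal order): 8
started in normal form: no
first contracted redex: a beta-redex
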